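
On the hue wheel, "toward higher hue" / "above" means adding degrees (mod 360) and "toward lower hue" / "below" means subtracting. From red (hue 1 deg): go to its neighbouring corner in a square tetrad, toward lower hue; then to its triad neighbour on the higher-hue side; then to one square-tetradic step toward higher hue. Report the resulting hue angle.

1 − 90 = -89 → -89 + 360 = 271°   (square ↓)
271 + 120 = 391 → 391 − 360 = 31°   (triadic ↑)
31 + 90 = 121°   (square ↑)

121°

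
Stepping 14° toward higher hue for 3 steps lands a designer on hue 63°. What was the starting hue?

21°

3 steps of 14° (toward higher hue) give a net shift of +42°.
Start = end − shift: 63 − 42 = 21°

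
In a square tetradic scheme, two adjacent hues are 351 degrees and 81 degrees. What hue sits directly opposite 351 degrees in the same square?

171°

A square tetradic scheme places four hues 90° apart; opposite corners are 180° apart.
351 + 180 = 531 → 531 − 360 = 171°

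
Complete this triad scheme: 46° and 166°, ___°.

A triad places three hues 120° apart.
The full set through 46° is {46°, 166°, 286°}.
Given {46°, 166°}, the missing hue is 286°.

286°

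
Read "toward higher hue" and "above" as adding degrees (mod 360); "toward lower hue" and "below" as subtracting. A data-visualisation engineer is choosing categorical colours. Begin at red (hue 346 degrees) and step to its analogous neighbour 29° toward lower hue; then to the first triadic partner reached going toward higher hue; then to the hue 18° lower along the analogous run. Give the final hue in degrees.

59°

346 − 29 = 317°   (analog 29° ↓)
317 + 120 = 437 → 437 − 360 = 77°   (triadic ↑)
77 − 18 = 59°   (analog 18° ↓)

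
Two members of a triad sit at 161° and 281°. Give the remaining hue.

41°

A triad spaces three hues 120° apart.
The full set is {41°, 161°, 281°}.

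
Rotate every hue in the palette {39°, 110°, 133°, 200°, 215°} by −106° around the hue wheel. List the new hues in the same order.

293°, 4°, 27°, 94°, 109°

39 − 106 = -67 → -67 + 360 = 293°
110 − 106 = 4°
133 − 106 = 27°
200 − 106 = 94°
215 − 106 = 109°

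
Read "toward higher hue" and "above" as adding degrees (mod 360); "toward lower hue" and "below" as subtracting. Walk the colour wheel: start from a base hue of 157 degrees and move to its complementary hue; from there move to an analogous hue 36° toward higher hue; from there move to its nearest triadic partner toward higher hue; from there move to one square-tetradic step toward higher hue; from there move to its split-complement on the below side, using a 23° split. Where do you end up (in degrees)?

20°

complement +180°: 157 + 180 = 337°
analog 36° ↑ +36°: 337 + 36 = 373 → 373 − 360 = 13°
triadic ↑ +120°: 13 + 120 = 133°
square ↑ +90°: 133 + 90 = 223°
split-comp 23° ↓ +157°: 223 + 157 = 380 → 380 − 360 = 20°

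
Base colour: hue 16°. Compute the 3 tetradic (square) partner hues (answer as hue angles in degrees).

A square tetradic scheme places four hues every 90°.
16 + 90 = 106°
16 + 180 = 196°
16 + 270 = 286°

106°, 196°, and 286°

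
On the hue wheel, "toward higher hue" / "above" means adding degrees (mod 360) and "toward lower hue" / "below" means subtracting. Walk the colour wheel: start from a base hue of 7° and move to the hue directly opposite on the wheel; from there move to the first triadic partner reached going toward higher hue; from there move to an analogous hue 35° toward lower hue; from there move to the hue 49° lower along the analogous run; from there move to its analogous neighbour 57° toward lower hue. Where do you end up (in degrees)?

166°

+180° (complement): 7 + 180 = 187°
+120° (triadic ↑): 187 + 120 = 307°
−35° (analog 35° ↓): 307 − 35 = 272°
−49° (analog 49° ↓): 272 − 49 = 223°
−57° (analog 57° ↓): 223 − 57 = 166°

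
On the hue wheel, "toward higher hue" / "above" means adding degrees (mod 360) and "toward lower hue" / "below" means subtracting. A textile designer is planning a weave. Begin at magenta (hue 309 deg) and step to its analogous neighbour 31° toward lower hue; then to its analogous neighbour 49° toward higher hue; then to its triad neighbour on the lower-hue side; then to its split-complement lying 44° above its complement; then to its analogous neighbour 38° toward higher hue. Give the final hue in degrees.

109°

−31° (analog 31° ↓): 309 − 31 = 278°
+49° (analog 49° ↑): 278 + 49 = 327°
−120° (triadic ↓): 327 − 120 = 207°
+224° (split-comp 44° ↑): 207 + 224 = 431 → 431 − 360 = 71°
+38° (analog 38° ↑): 71 + 38 = 109°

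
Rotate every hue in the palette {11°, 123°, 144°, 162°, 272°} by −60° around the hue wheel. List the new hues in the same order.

11 − 60 = -49 → -49 + 360 = 311°
123 − 60 = 63°
144 − 60 = 84°
162 − 60 = 102°
272 − 60 = 212°

311°, 63°, 84°, 102°, 212°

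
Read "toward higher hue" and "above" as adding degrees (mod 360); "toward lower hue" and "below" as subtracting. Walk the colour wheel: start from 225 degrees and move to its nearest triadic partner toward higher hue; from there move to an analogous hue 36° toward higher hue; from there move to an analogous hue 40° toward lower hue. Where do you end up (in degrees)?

triadic ↑ +120°: 225 + 120 = 345°
analog 36° ↑ +36°: 345 + 36 = 381 → 381 − 360 = 21°
analog 40° ↓ −40°: 21 − 40 = -19 → -19 + 360 = 341°

341°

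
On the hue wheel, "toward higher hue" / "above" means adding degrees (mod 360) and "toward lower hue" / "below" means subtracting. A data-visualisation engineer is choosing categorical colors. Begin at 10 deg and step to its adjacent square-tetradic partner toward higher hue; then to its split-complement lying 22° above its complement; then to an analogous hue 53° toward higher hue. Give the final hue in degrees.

355°

square ↑ +90°: 10 + 90 = 100°
split-comp 22° ↑ +202°: 100 + 202 = 302°
analog 53° ↑ +53°: 302 + 53 = 355°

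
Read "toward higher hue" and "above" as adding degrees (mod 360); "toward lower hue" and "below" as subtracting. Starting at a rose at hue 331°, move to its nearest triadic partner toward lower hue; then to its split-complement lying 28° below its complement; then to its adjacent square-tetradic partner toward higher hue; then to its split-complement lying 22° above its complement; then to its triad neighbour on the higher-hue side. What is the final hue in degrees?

55°

triadic ↓ −120°: 331 − 120 = 211°
split-comp 28° ↓ +152°: 211 + 152 = 363 → 363 − 360 = 3°
square ↑ +90°: 3 + 90 = 93°
split-comp 22° ↑ +202°: 93 + 202 = 295°
triadic ↑ +120°: 295 + 120 = 415 → 415 − 360 = 55°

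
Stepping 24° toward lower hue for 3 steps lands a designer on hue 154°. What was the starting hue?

226°

3 steps of 24° (toward lower hue) give a net shift of −72°.
Start = end − shift: 154 + 72 = 226°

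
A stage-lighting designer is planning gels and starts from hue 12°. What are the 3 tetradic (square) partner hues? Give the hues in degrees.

12 + 90 = 102°
12 + 180 = 192°
12 + 270 = 282°

102°, 192° and 282°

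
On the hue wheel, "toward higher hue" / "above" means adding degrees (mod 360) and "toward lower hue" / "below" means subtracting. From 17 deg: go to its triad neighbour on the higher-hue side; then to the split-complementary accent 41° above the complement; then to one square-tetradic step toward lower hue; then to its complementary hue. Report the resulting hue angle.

88°

17 + 120 = 137°   (triadic ↑)
137 + 221 = 358°   (split-comp 41° ↑)
358 − 90 = 268°   (square ↓)
268 + 180 = 448 → 448 − 360 = 88°   (complement)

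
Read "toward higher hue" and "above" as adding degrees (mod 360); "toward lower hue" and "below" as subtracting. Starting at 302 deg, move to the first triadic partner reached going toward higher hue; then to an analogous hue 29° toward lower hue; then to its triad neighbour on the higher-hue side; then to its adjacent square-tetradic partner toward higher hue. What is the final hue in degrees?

243°

+120° (triadic ↑): 302 + 120 = 422 → 422 − 360 = 62°
−29° (analog 29° ↓): 62 − 29 = 33°
+120° (triadic ↑): 33 + 120 = 153°
+90° (square ↑): 153 + 90 = 243°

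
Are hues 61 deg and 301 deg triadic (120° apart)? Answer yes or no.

yes

Angular distance: |61 − 301| = 240; shorter arc = 360 − 240 = 120°.
Triadic (120° apart) requires 120°.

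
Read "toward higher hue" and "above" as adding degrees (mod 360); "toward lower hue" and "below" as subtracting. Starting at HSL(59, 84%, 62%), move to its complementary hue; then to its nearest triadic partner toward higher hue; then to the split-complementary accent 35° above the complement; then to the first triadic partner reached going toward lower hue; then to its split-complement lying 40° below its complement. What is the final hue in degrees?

234°

+180° (complement): 59 + 180 = 239°
+120° (triadic ↑): 239 + 120 = 359°
+215° (split-comp 35° ↑): 359 + 215 = 574 → 574 − 360 = 214°
−120° (triadic ↓): 214 − 120 = 94°
+140° (split-comp 40° ↓): 94 + 140 = 234°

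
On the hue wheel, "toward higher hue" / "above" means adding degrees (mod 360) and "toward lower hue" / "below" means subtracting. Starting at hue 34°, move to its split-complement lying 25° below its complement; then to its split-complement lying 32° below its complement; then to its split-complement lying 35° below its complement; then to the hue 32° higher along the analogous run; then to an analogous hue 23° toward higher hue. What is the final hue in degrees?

177°

+155° (split-comp 25° ↓): 34 + 155 = 189°
+148° (split-comp 32° ↓): 189 + 148 = 337°
+145° (split-comp 35° ↓): 337 + 145 = 482 → 482 − 360 = 122°
+32° (analog 32° ↑): 122 + 32 = 154°
+23° (analog 23° ↑): 154 + 23 = 177°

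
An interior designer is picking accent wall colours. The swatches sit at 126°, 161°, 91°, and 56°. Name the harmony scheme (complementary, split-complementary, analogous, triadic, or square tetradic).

analogous

Sort the hues: 56°, 91°, 126°, 161°.
Successive gaps around the wheel: 35°, 35°, 35°, 255°.
A run of hues at equal small steps (35°) with one large closing gap is an analogous group.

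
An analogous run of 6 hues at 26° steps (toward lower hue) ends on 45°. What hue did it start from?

5 steps of 26° (toward lower hue) give a net shift of −130°.
Start = end − shift: 45 + 130 = 175°

175°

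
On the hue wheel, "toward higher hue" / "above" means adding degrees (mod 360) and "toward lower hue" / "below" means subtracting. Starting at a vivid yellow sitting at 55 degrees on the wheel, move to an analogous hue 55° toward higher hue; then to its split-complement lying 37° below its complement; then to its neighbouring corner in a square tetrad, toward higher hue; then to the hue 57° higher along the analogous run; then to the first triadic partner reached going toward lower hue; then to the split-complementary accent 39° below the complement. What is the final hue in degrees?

analog 55° ↑ +55°: 55 + 55 = 110°
split-comp 37° ↓ +143°: 110 + 143 = 253°
square ↑ +90°: 253 + 90 = 343°
analog 57° ↑ +57°: 343 + 57 = 400 → 400 − 360 = 40°
triadic ↓ −120°: 40 − 120 = -80 → -80 + 360 = 280°
split-comp 39° ↓ +141°: 280 + 141 = 421 → 421 − 360 = 61°

61°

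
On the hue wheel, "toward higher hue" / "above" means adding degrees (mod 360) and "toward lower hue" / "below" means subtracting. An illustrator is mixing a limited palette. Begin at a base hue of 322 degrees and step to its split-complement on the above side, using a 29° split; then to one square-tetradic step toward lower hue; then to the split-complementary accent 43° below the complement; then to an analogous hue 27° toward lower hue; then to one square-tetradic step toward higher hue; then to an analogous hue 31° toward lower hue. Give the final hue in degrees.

+209° (split-comp 29° ↑): 322 + 209 = 531 → 531 − 360 = 171°
−90° (square ↓): 171 − 90 = 81°
+137° (split-comp 43° ↓): 81 + 137 = 218°
−27° (analog 27° ↓): 218 − 27 = 191°
+90° (square ↑): 191 + 90 = 281°
−31° (analog 31° ↓): 281 − 31 = 250°

250°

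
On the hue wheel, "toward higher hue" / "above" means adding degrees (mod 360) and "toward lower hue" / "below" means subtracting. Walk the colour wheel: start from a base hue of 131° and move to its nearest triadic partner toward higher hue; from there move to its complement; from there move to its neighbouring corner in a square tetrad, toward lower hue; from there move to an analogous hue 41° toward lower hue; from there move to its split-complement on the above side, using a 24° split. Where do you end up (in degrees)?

triadic ↑ +120°: 131 + 120 = 251°
complement +180°: 251 + 180 = 431 → 431 − 360 = 71°
square ↓ −90°: 71 − 90 = -19 → -19 + 360 = 341°
analog 41° ↓ −41°: 341 − 41 = 300°
split-comp 24° ↑ +204°: 300 + 204 = 504 → 504 − 360 = 144°

144°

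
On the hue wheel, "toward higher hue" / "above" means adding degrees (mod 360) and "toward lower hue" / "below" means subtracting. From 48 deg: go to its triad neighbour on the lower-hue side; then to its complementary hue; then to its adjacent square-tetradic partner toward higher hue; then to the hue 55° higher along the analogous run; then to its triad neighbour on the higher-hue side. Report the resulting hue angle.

13°

−120° (triadic ↓): 48 − 120 = -72 → -72 + 360 = 288°
+180° (complement): 288 + 180 = 468 → 468 − 360 = 108°
+90° (square ↑): 108 + 90 = 198°
+55° (analog 55° ↑): 198 + 55 = 253°
+120° (triadic ↑): 253 + 120 = 373 → 373 − 360 = 13°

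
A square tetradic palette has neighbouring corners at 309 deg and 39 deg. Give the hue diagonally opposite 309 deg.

129°

A square tetradic scheme places four hues 90° apart; opposite corners are 180° apart.
309 + 180 = 489 → 489 − 360 = 129°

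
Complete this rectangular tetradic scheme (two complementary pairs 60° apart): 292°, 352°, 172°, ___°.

A rectangular tetradic uses two complementary pairs 60° apart: offsets 0°, 60°, 180°, 240°.
Among {172°, 292°, 352°}, 172° and 352° are a 180° pair.
The remaining hue 292° needs its own complement: 292 + 180 = 472 → 472 − 360 = 112°

112°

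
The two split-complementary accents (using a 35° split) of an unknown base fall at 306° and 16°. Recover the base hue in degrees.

161°

The accents sit 35° either side of the complement, so the complement is their short-arc midpoint on the wheel.
Short-arc midpoint of 306° and 16°: 341°.
Base is 180° from the complement: 341 − 180 = 161°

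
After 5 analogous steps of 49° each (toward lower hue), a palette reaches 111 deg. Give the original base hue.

5 steps of 49° (toward lower hue) give a net shift of −245°.
Start = end − shift: 111 + 245 = 356°

356°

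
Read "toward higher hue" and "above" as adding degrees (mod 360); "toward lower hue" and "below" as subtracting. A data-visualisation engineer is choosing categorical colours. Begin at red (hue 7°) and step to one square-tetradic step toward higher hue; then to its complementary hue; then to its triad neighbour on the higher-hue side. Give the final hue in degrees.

37°

square ↑ +90°: 7 + 90 = 97°
complement +180°: 97 + 180 = 277°
triadic ↑ +120°: 277 + 120 = 397 → 397 − 360 = 37°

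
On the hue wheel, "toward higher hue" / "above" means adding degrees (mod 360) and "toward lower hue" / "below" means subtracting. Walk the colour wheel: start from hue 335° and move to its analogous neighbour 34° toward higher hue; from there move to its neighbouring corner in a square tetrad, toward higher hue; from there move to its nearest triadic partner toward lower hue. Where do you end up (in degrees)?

339°

335 + 34 = 369 → 369 − 360 = 9°   (analog 34° ↑)
9 + 90 = 99°   (square ↑)
99 − 120 = -21 → -21 + 360 = 339°   (triadic ↓)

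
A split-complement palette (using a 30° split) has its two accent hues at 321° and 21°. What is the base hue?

The accents sit 30° either side of the complement, so the complement is their short-arc midpoint on the wheel.
Short-arc midpoint of 321° and 21°: 351°.
Base is 180° from the complement: 351 − 180 = 171°

171°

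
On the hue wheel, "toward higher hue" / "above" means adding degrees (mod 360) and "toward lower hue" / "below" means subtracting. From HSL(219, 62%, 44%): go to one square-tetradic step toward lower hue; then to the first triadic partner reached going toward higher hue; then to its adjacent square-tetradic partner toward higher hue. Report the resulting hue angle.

339°

square ↓ −90°: 219 − 90 = 129°
triadic ↑ +120°: 129 + 120 = 249°
square ↑ +90°: 249 + 90 = 339°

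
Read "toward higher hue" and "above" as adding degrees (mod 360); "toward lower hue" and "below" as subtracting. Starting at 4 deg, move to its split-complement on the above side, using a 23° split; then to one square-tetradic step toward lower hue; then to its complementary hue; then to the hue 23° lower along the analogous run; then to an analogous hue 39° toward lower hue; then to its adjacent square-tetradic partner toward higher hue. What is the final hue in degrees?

325°

split-comp 23° ↑ +203°: 4 + 203 = 207°
square ↓ −90°: 207 − 90 = 117°
complement +180°: 117 + 180 = 297°
analog 23° ↓ −23°: 297 − 23 = 274°
analog 39° ↓ −39°: 274 − 39 = 235°
square ↑ +90°: 235 + 90 = 325°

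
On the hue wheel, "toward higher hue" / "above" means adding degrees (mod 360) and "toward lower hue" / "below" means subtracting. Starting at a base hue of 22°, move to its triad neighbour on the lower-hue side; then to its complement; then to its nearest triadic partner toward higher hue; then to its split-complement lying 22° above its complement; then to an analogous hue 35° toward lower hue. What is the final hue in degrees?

9°

triadic ↓ −120°: 22 − 120 = -98 → -98 + 360 = 262°
complement +180°: 262 + 180 = 442 → 442 − 360 = 82°
triadic ↑ +120°: 82 + 120 = 202°
split-comp 22° ↑ +202°: 202 + 202 = 404 → 404 − 360 = 44°
analog 35° ↓ −35°: 44 − 35 = 9°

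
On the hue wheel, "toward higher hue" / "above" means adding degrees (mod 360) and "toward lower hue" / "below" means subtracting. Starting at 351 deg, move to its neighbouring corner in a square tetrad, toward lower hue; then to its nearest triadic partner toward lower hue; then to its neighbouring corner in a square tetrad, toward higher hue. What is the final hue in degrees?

231°

square ↓ −90°: 351 − 90 = 261°
triadic ↓ −120°: 261 − 120 = 141°
square ↑ +90°: 141 + 90 = 231°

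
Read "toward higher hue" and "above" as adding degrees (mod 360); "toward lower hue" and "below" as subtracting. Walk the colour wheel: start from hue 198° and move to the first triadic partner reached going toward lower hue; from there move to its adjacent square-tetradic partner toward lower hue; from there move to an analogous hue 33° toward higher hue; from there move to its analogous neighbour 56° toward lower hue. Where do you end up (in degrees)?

325°

triadic ↓ −120°: 198 − 120 = 78°
square ↓ −90°: 78 − 90 = -12 → -12 + 360 = 348°
analog 33° ↑ +33°: 348 + 33 = 381 → 381 − 360 = 21°
analog 56° ↓ −56°: 21 − 56 = -35 → -35 + 360 = 325°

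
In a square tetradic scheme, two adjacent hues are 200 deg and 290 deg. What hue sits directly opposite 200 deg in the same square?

A square tetradic scheme places four hues 90° apart; opposite corners are 180° apart.
200 + 180 = 380 → 380 − 360 = 20°

20°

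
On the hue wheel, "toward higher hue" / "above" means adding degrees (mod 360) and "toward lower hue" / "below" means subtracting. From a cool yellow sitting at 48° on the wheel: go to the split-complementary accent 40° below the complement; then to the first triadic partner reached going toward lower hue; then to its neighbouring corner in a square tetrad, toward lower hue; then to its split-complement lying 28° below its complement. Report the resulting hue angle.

split-comp 40° ↓ +140°: 48 + 140 = 188°
triadic ↓ −120°: 188 − 120 = 68°
square ↓ −90°: 68 − 90 = -22 → -22 + 360 = 338°
split-comp 28° ↓ +152°: 338 + 152 = 490 → 490 − 360 = 130°

130°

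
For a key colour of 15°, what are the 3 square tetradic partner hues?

A square tetradic scheme places four hues every 90°.
15 + 90 = 105°
15 + 180 = 195°
15 + 270 = 285°

105°, 195°, and 285°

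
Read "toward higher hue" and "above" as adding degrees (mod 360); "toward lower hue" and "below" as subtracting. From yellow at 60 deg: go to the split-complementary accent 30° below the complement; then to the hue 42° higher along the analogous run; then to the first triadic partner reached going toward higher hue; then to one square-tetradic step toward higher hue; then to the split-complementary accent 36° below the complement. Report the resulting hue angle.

246°

split-comp 30° ↓ +150°: 60 + 150 = 210°
analog 42° ↑ +42°: 210 + 42 = 252°
triadic ↑ +120°: 252 + 120 = 372 → 372 − 360 = 12°
square ↑ +90°: 12 + 90 = 102°
split-comp 36° ↓ +144°: 102 + 144 = 246°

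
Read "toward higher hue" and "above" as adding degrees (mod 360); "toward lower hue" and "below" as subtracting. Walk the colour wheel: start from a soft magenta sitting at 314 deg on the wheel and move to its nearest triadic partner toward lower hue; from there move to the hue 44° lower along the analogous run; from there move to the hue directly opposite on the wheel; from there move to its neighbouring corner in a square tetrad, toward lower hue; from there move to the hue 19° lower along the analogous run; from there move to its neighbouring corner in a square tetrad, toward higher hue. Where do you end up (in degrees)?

311°

triadic ↓ −120°: 314 − 120 = 194°
analog 44° ↓ −44°: 194 − 44 = 150°
complement +180°: 150 + 180 = 330°
square ↓ −90°: 330 − 90 = 240°
analog 19° ↓ −19°: 240 − 19 = 221°
square ↑ +90°: 221 + 90 = 311°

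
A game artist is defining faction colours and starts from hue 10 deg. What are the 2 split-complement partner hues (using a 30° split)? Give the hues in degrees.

Split-complementary hues sit 30° either side of the complement.
Complement of 10 deg: 10 + 180 = 190°
190 − 30 = 160°
190 + 30 = 220°

160° and 220°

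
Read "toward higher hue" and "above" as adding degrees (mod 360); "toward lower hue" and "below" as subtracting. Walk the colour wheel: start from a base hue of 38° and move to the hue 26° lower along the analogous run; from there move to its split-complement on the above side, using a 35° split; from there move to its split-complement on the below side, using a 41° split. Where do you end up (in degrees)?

6°

−26° (analog 26° ↓): 38 − 26 = 12°
+215° (split-comp 35° ↑): 12 + 215 = 227°
+139° (split-comp 41° ↓): 227 + 139 = 366 → 366 − 360 = 6°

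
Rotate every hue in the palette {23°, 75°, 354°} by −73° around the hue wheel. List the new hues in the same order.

310°, 2°, 281°

23 − 73 = -50 → -50 + 360 = 310°
75 − 73 = 2°
354 − 73 = 281°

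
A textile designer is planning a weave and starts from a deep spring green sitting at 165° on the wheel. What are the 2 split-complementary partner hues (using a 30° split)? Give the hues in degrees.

315° and 15°

Split-complementary hues sit 30° either side of the complement.
Complement of 165°: 165 + 180 = 345°
345 − 30 = 315°
345 + 30 = 375 → 375 − 360 = 15°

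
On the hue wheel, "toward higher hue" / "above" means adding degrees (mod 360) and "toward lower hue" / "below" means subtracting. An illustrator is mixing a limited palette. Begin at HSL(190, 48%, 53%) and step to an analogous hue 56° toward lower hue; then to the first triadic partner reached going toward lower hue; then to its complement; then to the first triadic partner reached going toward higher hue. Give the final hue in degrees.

−56° (analog 56° ↓): 190 − 56 = 134°
−120° (triadic ↓): 134 − 120 = 14°
+180° (complement): 14 + 180 = 194°
+120° (triadic ↑): 194 + 120 = 314°

314°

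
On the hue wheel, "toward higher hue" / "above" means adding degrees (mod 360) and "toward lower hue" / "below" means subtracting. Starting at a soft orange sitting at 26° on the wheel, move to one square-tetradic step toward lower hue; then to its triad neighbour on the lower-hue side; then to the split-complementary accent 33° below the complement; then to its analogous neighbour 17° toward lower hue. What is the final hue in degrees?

26 − 90 = -64 → -64 + 360 = 296°   (square ↓)
296 − 120 = 176°   (triadic ↓)
176 + 147 = 323°   (split-comp 33° ↓)
323 − 17 = 306°   (analog 17° ↓)

306°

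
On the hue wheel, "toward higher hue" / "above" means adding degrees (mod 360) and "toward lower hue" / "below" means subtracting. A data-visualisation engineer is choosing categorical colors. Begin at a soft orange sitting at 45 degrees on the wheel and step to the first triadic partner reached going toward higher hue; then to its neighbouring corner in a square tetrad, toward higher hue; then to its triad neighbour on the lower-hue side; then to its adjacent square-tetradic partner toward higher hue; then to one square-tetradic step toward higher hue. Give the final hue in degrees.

315°

triadic ↑ +120°: 45 + 120 = 165°
square ↑ +90°: 165 + 90 = 255°
triadic ↓ −120°: 255 − 120 = 135°
square ↑ +90°: 135 + 90 = 225°
square ↑ +90°: 225 + 90 = 315°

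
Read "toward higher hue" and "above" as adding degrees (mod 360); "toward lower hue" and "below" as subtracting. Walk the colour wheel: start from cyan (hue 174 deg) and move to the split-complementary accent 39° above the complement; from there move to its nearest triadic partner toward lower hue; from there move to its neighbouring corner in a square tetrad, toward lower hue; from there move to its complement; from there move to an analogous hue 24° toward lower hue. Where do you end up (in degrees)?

split-comp 39° ↑ +219°: 174 + 219 = 393 → 393 − 360 = 33°
triadic ↓ −120°: 33 − 120 = -87 → -87 + 360 = 273°
square ↓ −90°: 273 − 90 = 183°
complement +180°: 183 + 180 = 363 → 363 − 360 = 3°
analog 24° ↓ −24°: 3 − 24 = -21 → -21 + 360 = 339°

339°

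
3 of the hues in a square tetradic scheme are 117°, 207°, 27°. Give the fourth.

A square tetradic scheme places four hues every 90°.
The full set through 27° is {27°, 117°, 207°, 297°}.
Given {27°, 117°, 207°}, the missing hue is 297°.

297°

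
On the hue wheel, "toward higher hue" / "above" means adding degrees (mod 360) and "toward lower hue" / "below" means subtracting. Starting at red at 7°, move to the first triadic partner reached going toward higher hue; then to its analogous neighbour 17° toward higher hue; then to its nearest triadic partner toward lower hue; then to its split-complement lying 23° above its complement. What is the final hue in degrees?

227°

+120° (triadic ↑): 7 + 120 = 127°
+17° (analog 17° ↑): 127 + 17 = 144°
−120° (triadic ↓): 144 − 120 = 24°
+203° (split-comp 23° ↑): 24 + 203 = 227°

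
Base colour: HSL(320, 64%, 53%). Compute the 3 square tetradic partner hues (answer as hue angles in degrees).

A square tetradic scheme places four hues every 90°.
320 + 90 = 410 → 410 − 360 = 50°
320 + 180 = 500 → 500 − 360 = 140°
320 + 270 = 590 → 590 − 360 = 230°

50°, 140°, 230°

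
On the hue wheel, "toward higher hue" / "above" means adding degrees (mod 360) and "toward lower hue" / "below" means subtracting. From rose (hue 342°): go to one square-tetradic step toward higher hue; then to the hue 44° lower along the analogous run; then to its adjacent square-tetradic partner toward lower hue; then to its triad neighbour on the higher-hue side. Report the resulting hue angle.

58°

342 + 90 = 432 → 432 − 360 = 72°   (square ↑)
72 − 44 = 28°   (analog 44° ↓)
28 − 90 = -62 → -62 + 360 = 298°   (square ↓)
298 + 120 = 418 → 418 − 360 = 58°   (triadic ↑)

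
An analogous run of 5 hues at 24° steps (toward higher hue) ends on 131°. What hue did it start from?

35°

4 steps of 24° (toward higher hue) give a net shift of +96°.
Start = end − shift: 131 − 96 = 35°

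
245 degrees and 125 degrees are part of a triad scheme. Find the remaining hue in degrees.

5°

A triad places three hues 120° apart.
The full set through 125° is {5°, 125°, 245°}.
Given {125°, 245°}, the missing hue is 5°.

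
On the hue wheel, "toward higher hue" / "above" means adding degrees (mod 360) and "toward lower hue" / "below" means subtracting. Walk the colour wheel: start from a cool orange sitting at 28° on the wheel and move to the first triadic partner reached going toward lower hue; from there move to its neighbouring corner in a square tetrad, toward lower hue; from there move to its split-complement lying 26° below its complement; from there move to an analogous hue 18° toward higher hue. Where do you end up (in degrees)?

350°

28 − 120 = -92 → -92 + 360 = 268°   (triadic ↓)
268 − 90 = 178°   (square ↓)
178 + 154 = 332°   (split-comp 26° ↓)
332 + 18 = 350°   (analog 18° ↑)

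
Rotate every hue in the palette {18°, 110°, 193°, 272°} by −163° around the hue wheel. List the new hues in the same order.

215°, 307°, 30°, 109°

18 − 163 = -145 → -145 + 360 = 215°
110 − 163 = -53 → -53 + 360 = 307°
193 − 163 = 30°
272 − 163 = 109°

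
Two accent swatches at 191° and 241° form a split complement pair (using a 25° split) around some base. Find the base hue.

The accents sit 25° either side of the complement, so the complement is their short-arc midpoint on the wheel.
Short-arc midpoint of 191° and 241°: 216°.
Base is 180° from the complement: 216 − 180 = 36°

36°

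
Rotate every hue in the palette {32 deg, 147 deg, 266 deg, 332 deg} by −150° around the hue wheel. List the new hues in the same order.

32 − 150 = -118 → -118 + 360 = 242°
147 − 150 = -3 → -3 + 360 = 357°
266 − 150 = 116°
332 − 150 = 182°

242°, 357°, 116°, 182°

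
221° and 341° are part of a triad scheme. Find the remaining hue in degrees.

101°

A triad places three hues 120° apart.
The full set through 221° is {101°, 221°, 341°}.
Given {221°, 341°}, the missing hue is 101°.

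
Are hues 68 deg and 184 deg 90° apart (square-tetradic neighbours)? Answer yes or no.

no

Angular distance: |68 − 184| = 116 = 116°.
90° apart (square-tetradic neighbours) requires 90°.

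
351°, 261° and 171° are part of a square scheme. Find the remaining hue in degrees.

A square tetradic scheme places four hues every 90°.
The full set through 171° is {81°, 171°, 261°, 351°}.
Given {171°, 261°, 351°}, the missing hue is 81°.

81°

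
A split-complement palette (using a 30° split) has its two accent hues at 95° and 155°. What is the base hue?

305°

The accents sit 30° either side of the complement, so the complement is their short-arc midpoint on the wheel.
Short-arc midpoint of 95° and 155°: 125°.
Base is 180° from the complement: 125 − 180 = -55 → -55 + 360 = 305°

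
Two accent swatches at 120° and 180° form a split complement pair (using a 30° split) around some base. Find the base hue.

The accents sit 30° either side of the complement, so the complement is their short-arc midpoint on the wheel.
Short-arc midpoint of 120° and 180°: 150°.
Base is 180° from the complement: 150 − 180 = -30 → -30 + 360 = 330°

330°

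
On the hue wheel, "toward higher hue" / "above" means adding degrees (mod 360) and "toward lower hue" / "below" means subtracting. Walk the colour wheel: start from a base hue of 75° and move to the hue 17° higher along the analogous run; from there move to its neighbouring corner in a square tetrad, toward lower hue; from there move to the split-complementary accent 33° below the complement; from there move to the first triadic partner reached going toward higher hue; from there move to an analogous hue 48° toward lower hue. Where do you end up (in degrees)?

75 + 17 = 92°   (analog 17° ↑)
92 − 90 = 2°   (square ↓)
2 + 147 = 149°   (split-comp 33° ↓)
149 + 120 = 269°   (triadic ↑)
269 − 48 = 221°   (analog 48° ↓)

221°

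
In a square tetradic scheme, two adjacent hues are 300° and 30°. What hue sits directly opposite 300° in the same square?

120°

A square tetradic scheme places four hues 90° apart; opposite corners are 180° apart.
300 + 180 = 480 → 480 − 360 = 120°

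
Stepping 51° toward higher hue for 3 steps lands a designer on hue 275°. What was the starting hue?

3 steps of 51° (toward higher hue) give a net shift of +153°.
Start = end − shift: 275 − 153 = 122°

122°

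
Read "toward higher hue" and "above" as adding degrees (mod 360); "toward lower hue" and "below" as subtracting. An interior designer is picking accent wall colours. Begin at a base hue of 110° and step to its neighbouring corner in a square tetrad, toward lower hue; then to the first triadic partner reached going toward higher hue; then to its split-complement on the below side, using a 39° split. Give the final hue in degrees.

110 − 90 = 20°   (square ↓)
20 + 120 = 140°   (triadic ↑)
140 + 141 = 281°   (split-comp 39° ↓)

281°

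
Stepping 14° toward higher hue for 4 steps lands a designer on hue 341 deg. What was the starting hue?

4 steps of 14° (toward higher hue) give a net shift of +56°.
Start = end − shift: 341 − 56 = 285°

285°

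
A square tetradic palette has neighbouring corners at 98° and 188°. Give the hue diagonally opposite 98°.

278°

A square tetradic scheme places four hues 90° apart; opposite corners are 180° apart.
98 + 180 = 278°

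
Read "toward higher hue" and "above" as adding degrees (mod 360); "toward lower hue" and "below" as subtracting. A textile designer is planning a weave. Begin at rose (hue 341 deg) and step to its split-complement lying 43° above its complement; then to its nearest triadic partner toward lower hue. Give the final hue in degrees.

+223° (split-comp 43° ↑): 341 + 223 = 564 → 564 − 360 = 204°
−120° (triadic ↓): 204 − 120 = 84°

84°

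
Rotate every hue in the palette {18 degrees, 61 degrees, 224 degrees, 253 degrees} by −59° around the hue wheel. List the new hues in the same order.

18 − 59 = -41 → -41 + 360 = 319°
61 − 59 = 2°
224 − 59 = 165°
253 − 59 = 194°

319°, 2°, 165°, 194°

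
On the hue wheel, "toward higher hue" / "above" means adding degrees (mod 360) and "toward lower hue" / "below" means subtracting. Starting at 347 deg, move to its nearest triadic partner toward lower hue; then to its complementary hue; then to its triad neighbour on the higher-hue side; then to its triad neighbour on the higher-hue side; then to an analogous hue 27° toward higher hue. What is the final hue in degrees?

−120° (triadic ↓): 347 − 120 = 227°
+180° (complement): 227 + 180 = 407 → 407 − 360 = 47°
+120° (triadic ↑): 47 + 120 = 167°
+120° (triadic ↑): 167 + 120 = 287°
+27° (analog 27° ↑): 287 + 27 = 314°

314°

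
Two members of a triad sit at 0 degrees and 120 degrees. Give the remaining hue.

240°

A triad spaces three hues 120° apart.
The full set is {0°, 120°, 240°}.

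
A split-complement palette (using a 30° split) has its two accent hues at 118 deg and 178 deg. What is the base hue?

The accents sit 30° either side of the complement, so the complement is their short-arc midpoint on the wheel.
Short-arc midpoint of 118° and 178°: 148°.
Base is 180° from the complement: 148 − 180 = -32 → -32 + 360 = 328°

328°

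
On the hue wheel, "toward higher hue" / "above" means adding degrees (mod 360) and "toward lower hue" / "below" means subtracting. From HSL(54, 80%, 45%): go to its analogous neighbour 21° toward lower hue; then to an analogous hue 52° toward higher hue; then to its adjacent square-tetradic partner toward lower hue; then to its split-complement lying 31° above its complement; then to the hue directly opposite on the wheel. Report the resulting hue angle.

analog 21° ↓ −21°: 54 − 21 = 33°
analog 52° ↑ +52°: 33 + 52 = 85°
square ↓ −90°: 85 − 90 = -5 → -5 + 360 = 355°
split-comp 31° ↑ +211°: 355 + 211 = 566 → 566 − 360 = 206°
complement +180°: 206 + 180 = 386 → 386 − 360 = 26°

26°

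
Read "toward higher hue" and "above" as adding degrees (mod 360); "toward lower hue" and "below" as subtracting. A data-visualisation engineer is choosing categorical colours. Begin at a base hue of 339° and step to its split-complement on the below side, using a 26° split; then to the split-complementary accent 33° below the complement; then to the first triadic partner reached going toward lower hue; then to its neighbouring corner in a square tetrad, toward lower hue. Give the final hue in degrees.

+154° (split-comp 26° ↓): 339 + 154 = 493 → 493 − 360 = 133°
+147° (split-comp 33° ↓): 133 + 147 = 280°
−120° (triadic ↓): 280 − 120 = 160°
−90° (square ↓): 160 − 90 = 70°

70°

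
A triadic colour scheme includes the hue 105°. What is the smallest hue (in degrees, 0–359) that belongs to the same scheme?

105°

A triad places three hues 120° apart.
The full set through 105° is {105°, 225°, 345°}.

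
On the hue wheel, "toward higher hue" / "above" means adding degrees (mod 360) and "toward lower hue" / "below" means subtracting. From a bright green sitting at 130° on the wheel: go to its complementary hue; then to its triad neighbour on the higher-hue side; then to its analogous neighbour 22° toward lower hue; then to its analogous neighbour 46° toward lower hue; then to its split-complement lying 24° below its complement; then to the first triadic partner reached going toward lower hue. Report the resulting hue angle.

+180° (complement): 130 + 180 = 310°
+120° (triadic ↑): 310 + 120 = 430 → 430 − 360 = 70°
−22° (analog 22° ↓): 70 − 22 = 48°
−46° (analog 46° ↓): 48 − 46 = 2°
+156° (split-comp 24° ↓): 2 + 156 = 158°
−120° (triadic ↓): 158 − 120 = 38°

38°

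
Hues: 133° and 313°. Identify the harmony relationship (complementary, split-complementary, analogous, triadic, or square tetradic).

Sort the hues: 133°, 313°.
Successive gaps around the wheel: 180°, 180°.
Two hues 180° apart are complementary.

complementary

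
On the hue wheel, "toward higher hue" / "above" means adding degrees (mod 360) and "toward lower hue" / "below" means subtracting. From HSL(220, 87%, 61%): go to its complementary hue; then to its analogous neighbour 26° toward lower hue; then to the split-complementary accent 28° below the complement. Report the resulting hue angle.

166°

220 + 180 = 400 → 400 − 360 = 40°   (complement)
40 − 26 = 14°   (analog 26° ↓)
14 + 152 = 166°   (split-comp 28° ↓)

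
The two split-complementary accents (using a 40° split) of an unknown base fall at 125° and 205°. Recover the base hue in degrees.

The accents sit 40° either side of the complement, so the complement is their short-arc midpoint on the wheel.
Short-arc midpoint of 125° and 205°: 165°.
Base is 180° from the complement: 165 − 180 = -15 → -15 + 360 = 345°

345°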